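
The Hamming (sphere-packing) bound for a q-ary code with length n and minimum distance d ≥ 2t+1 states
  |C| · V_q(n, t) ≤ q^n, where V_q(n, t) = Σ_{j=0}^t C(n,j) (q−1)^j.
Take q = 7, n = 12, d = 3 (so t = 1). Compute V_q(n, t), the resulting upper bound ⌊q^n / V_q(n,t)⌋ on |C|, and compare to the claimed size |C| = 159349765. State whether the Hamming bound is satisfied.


V_q(n, t) = 73, q^n = 13841287201, Hamming bound = 189606673, |C| = 159349765 ≤ bound (satisfied).

Step 1: Compute V_q(n, t) = Σ_{j=0}^1 C(n, j) (q−1)^j.
  j = 0: C(12,0)·(6)^0 = 1·1 = 1.
  j = 1: C(12,1)·(6)^1 = 12·6 = 72.
  V_q(n, t) = 1 + 72 = 73.
Step 2: q^n = 7^12 = 13841287201.
Step 3: Hamming bound ⌊q^n / V_q(n,t)⌋ = ⌊13841287201/73⌋ = 189606673.
Step 4: Compare |C| = 159349765 to 189606673: satisfied.
The claimed |C| lies below the Hamming bound.


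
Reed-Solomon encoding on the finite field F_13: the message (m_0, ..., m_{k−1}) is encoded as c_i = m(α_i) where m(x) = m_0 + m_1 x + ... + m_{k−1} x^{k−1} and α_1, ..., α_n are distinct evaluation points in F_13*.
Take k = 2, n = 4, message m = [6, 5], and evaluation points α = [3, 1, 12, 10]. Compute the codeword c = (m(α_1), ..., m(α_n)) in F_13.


c = [8, 11, 1, 4]

Message polynomial: m(x) = 6 + 5·x (mod 13).
For each evaluation point α_i, compute m(α_i) mod 13:
  α_1 = 3: Horner steps 5 → 8, so m(3) = 8.
  α_2 = 1: Horner steps 5 → 11, so m(1) = 11.
  α_3 = 12: Horner steps 5 → 1, so m(12) = 1.
  α_4 = 10: Horner steps 5 → 4, so m(10) = 4.
Codeword c = [8, 11, 1, 4] ∈ F_13^4.


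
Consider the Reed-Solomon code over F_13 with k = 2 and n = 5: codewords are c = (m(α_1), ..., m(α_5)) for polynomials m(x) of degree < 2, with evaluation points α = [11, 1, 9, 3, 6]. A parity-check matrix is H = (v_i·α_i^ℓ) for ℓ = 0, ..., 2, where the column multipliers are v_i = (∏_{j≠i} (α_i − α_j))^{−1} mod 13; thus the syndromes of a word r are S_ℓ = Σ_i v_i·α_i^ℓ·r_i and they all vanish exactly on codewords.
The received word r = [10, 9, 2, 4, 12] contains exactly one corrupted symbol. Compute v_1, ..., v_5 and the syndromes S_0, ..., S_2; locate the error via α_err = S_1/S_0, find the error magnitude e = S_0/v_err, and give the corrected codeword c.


S = (12, 7, 3), error at position 5, error magnitude e = 9, c = [10, 9, 2, 4, 3].

Step 1: column multipliers v_i = (∏_{j≠i}(α_i − α_j))^{−1} mod 13.
  i = 1 (α = 11): (11−1)(11−9)(11−3)(11−6) = 10·2·8·5 = 800 ≡ 7, so v_1 = 7^{−1} = 2 (mod 13).
  i = 2 (α = 1): (1−11)(1−9)(1−3)(1−6) = (−10)·(−8)·(−2)·(−5) = 800 ≡ 7, so v_2 = 7^{−1} = 2 (mod 13).
  i = 3 (α = 9): (9−11)(9−1)(9−3)(9−6) = (−2)·8·6·3 = −288 ≡ 11, so v_3 = 11^{−1} = 6 (mod 13).
  i = 4 (α = 3): (3−11)(3−1)(3−9)(3−6) = (−8)·2·(−6)·(−3) = −288 ≡ 11, so v_4 = 11^{−1} = 6 (mod 13).
  i = 5 (α = 6): (6−11)(6−1)(6−9)(6−3) = (−5)·5·(−3)·3 = 225 ≡ 4, so v_5 = 4^{−1} = 10 (mod 13).
  v = [2, 2, 6, 6, 10].
Step 2: syndromes of r = [10, 9, 2, 4, 12] (all sums mod 13).
  S_0 = Σ v_i r_i = 2·10 + 2·9 + 6·2 + 6·4 + 10·12 = 194 ≡ 12.
  S_1 = Σ v_i α_i r_i = 2·11·10 + 2·1·9 + 6·9·2 + 6·3·4 + 10·6·12 = 1138 ≡ 7.
  α_i^2 mod 13 = [4, 1, 3, 9, 10].
  S_2 = Σ v_i α_i^2 r_i = 2·4·10 + 2·1·9 + 6·3·2 + 6·9·4 + 10·10·12 = 1550 ≡ 3.
  S = (12, 7, 3) ≠ 0, so r is not a codeword (an error is present).
Step 3: locate the error. For a single error e at position i, S_ℓ = v_i·e·α_i^ℓ, so α_err = S_1/S_0.
  S_0^{−1} = 12^{−1} = 12 (mod 13), so α_err = 7·12 = 84 ≡ 6 = α_5. Error position i = 5.
  Consistency check: S_2/S_1 = 3·2 = 6 ≡ 6 = α_err ✓ (single-error assumption holds).
Step 4: error magnitude e = S_0/v_5 = S_0·∏_{j≠5}(α_5 − α_j) = 12·4 = 48 ≡ 9 (mod 13).
Step 5: correct position 5: c_5 = r_5 − e = 12 − 9 ≡ 3 (mod 13). Hence c = [10, 9, 2, 4, 3].
  Check: interpolating c through the α_i gives m(x) = 5 + 4·x (degree < 2) with m(α_i) = c_i for every i, so c is indeed a codeword.


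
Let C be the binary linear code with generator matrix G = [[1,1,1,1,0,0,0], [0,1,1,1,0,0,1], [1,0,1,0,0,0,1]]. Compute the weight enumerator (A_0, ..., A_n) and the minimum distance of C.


Weight distribution: A_0 = 1, A_1 = 1, A_2 = 1, A_3 = 3, A_4 = 2. Minimum distance d = 1.

Enumerate all 2^3 = 8 messages m ∈ F_2^3.
For each, compute codeword c = mG in F_2^7, then tally its weight.
  m = 000 → c = 0000000, weight = 0.
  m = 100 → c = 1111000, weight = 4.
  m = 010 → c = 0111001, weight = 4.
  m = 110 → c = 1000001, weight = 2.
  m = 001 → c = 1010001, weight = 3.
  m = 101 → c = 0101001, weight = 3.
  m = 011 → c = 1101000, weight = 3.
  m = 111 → c = 0010000, weight = 1.
Tally weights:
  weight 0: 1 codewords.
  weight 1: 1 codewords.
  weight 2: 1 codewords.
  weight 3: 3 codewords.
  weight 4: 2 codewords.
Minimum distance d = smallest w > 0 with A_w > 0 = 1.
Sanity: Σ A_w = 8 = 2^3 = 8 ✓.


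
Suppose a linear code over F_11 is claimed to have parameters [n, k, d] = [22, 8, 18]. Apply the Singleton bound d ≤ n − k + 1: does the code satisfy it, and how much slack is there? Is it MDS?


Singleton RHS = n − k + 1 = 15, slack = -3, bound violated (no such code; not MDS).

Singleton bound: d ≤ n − k + 1.
Here n = 22, k = 8, so n − k + 1 = 15.
Given d = 18, check d ≤ 15: NO.
Slack = (n − k + 1) − d = -3.
The slack is negative: d = 18 exceeds n − k + 1 = 15 by 3, so the Singleton bound is violated and no linear [22, 8, 18]_11 code can exist. In particular it is not MDS (MDS requires d = n − k + 1 exactly).
Description: the claimed parameters are [22, 8, 18]_11; such a code would be impossible (violates the Singleton bound).


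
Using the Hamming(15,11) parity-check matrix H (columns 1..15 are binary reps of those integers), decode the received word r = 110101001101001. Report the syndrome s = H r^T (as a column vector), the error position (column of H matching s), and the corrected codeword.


s = (0, 0, 0, 1)^T, error position = 1, corrected codeword c = 010101001101001

Compute s = H r^T mod 2 one row at a time:
  s_1 = 0 + 1 + 1 + 0 + 1 + 0 + 0 + 1 = 4 ≡ 0 (mod 2).
  s_2 = 1 + 0 + 1 + 0 + 1 + 0 + 0 + 1 = 4 ≡ 0 (mod 2).
  s_3 = 1 + 0 + 1 + 0 + 1 + 0 + 0 + 1 = 4 ≡ 0 (mod 2).
  s_4 = 1 + 0 + 0 + 0 + 1 + 0 + 0 + 1 = 3 ≡ 1 (mod 2).
s = (0, 0, 0, 1)^T — this equals column 1 of H (binary 0001), so error is at position 1.
Correct: flip bit 1 of r = 110101001101001 to get c = 010101001101001.


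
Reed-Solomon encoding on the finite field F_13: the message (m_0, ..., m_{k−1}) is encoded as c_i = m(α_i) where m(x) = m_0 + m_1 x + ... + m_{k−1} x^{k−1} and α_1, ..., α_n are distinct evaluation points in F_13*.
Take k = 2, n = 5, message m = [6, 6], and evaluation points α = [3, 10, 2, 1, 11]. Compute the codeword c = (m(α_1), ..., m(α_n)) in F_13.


c = [11, 1, 5, 12, 7]

Message polynomial: m(x) = 6 + 6·x (mod 13).
For each evaluation point α_i, compute m(α_i) mod 13:
  α_1 = 3: Horner steps 6 → 11, so m(3) = 11.
  α_2 = 10: Horner steps 6 → 1, so m(10) = 1.
  α_3 = 2: Horner steps 6 → 5, so m(2) = 5.
  α_4 = 1: Horner steps 6 → 12, so m(1) = 12.
  α_5 = 11: Horner steps 6 → 7, so m(11) = 7.
Codeword c = [11, 1, 5, 12, 7] ∈ F_13^5.


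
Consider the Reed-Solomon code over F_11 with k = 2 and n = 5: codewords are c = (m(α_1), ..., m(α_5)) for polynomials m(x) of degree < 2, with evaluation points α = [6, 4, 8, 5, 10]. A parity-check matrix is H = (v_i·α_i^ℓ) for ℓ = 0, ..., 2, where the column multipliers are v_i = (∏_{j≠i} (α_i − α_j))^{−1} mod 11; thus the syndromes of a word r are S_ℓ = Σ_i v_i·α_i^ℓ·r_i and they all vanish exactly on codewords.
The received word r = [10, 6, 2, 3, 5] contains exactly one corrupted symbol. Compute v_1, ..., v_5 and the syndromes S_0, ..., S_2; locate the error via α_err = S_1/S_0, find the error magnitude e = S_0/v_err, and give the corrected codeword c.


S = (8, 10, 7), error at position 2, error magnitude e = 10, c = [10, 7, 2, 3, 5].

Step 1: column multipliers v_i = (∏_{j≠i}(α_i − α_j))^{−1} mod 11.
  i = 1 (α = 6): (6−4)(6−8)(6−5)(6−10) = 2·(−2)·1·(−4) = 16 ≡ 5, so v_1 = 5^{−1} = 9 (mod 11).
  i = 2 (α = 4): (4−6)(4−8)(4−5)(4−10) = (−2)·(−4)·(−1)·(−6) = 48 ≡ 4, so v_2 = 4^{−1} = 3 (mod 11).
  i = 3 (α = 8): (8−6)(8−4)(8−5)(8−10) = 2·4·3·(−2) = −48 ≡ 7, so v_3 = 7^{−1} = 8 (mod 11).
  i = 4 (α = 5): (5−6)(5−4)(5−8)(5−10) = (−1)·1·(−3)·(−5) = −15 ≡ 7, so v_4 = 7^{−1} = 8 (mod 11).
  i = 5 (α = 10): (10−6)(10−4)(10−8)(10−5) = 4·6·2·5 = 240 ≡ 9, so v_5 = 9^{−1} = 5 (mod 11).
  v = [9, 3, 8, 8, 5].
Step 2: syndromes of r = [10, 6, 2, 3, 5] (all sums mod 11).
  S_0 = Σ v_i r_i = 9·10 + 3·6 + 8·2 + 8·3 + 5·5 = 173 ≡ 8.
  S_1 = Σ v_i α_i r_i = 9·6·10 + 3·4·6 + 8·8·2 + 8·5·3 + 5·10·5 = 1110 ≡ 10.
  α_i^2 mod 11 = [3, 5, 9, 3, 1].
  S_2 = Σ v_i α_i^2 r_i = 9·3·10 + 3·5·6 + 8·9·2 + 8·3·3 + 5·1·5 = 601 ≡ 7.
  S = (8, 10, 7) ≠ 0, so r is not a codeword (an error is present).
Step 3: locate the error. For a single error e at position i, S_ℓ = v_i·e·α_i^ℓ, so α_err = S_1/S_0.
  S_0^{−1} = 8^{−1} = 7 (mod 11), so α_err = 10·7 = 70 ≡ 4 = α_2. Error position i = 2.
  Consistency check: S_2/S_1 = 7·10 = 70 ≡ 4 = α_err ✓ (single-error assumption holds).
Step 4: error magnitude e = S_0/v_2 = S_0·∏_{j≠2}(α_2 − α_j) = 8·4 = 32 ≡ 10 (mod 11).
Step 5: correct position 2: c_2 = r_2 − e = 6 − 10 ≡ 7 (mod 11). Hence c = [10, 7, 2, 3, 5].
  Check: interpolating c through the α_i gives m(x) = 1 + 7·x (degree < 2) with m(α_i) = c_i for every i, so c is indeed a codeword.


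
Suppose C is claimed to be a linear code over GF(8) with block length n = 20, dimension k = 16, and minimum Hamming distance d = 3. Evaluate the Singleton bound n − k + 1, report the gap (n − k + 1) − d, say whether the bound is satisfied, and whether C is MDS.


Singleton RHS = n − k + 1 = 5, slack = 2, bound satisfied, not MDS.

Singleton bound: d ≤ n − k + 1.
Here n = 20, k = 16, so n − k + 1 = 5.
Given d = 3, check d ≤ 5: YES.
Slack = (n − k + 1) − d = 2.
The code is NOT MDS (slack = 2 > 0).
Description: the claimed parameters are [20, 16, 3]_8; such a code would be non-MDS.


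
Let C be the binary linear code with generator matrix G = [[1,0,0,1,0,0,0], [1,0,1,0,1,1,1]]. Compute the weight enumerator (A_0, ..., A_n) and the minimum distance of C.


Weight distribution: A_0 = 1, A_2 = 1, A_5 = 2. Minimum distance d = 2.

Enumerate all 2^2 = 4 messages m ∈ F_2^2.
For each, compute codeword c = mG in F_2^7, then tally its weight.
  m = 00 → c = 0000000, weight = 0.
  m = 10 → c = 1001000, weight = 2.
  m = 01 → c = 1010111, weight = 5.
  m = 11 → c = 0011111, weight = 5.
Tally weights:
  weight 0: 1 codewords.
  weight 2: 1 codewords.
  weight 5: 2 codewords.
Minimum distance d = smallest w > 0 with A_w > 0 = 2.
Sanity: Σ A_w = 4 = 2^2 = 4 ✓.


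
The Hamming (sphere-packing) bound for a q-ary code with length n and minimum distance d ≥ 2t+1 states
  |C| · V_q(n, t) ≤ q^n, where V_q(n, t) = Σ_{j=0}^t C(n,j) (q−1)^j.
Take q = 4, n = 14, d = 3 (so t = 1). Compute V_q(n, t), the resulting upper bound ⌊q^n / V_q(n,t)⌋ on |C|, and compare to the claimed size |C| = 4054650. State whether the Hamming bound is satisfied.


V_q(n, t) = 43, q^n = 268435456, Hamming bound = 6242685, |C| = 4054650 ≤ bound (satisfied).

Step 1: Compute V_q(n, t) = Σ_{j=0}^1 C(n, j) (q−1)^j.
  j = 0: C(14,0)·(3)^0 = 1·1 = 1.
  j = 1: C(14,1)·(3)^1 = 14·3 = 42.
  V_q(n, t) = 1 + 42 = 43.
Step 2: q^n = 4^14 = 268435456.
Step 3: Hamming bound ⌊q^n / V_q(n,t)⌋ = ⌊268435456/43⌋ = 6242685.
Step 4: Compare |C| = 4054650 to 6242685: satisfied.
The claimed |C| lies below the Hamming bound.


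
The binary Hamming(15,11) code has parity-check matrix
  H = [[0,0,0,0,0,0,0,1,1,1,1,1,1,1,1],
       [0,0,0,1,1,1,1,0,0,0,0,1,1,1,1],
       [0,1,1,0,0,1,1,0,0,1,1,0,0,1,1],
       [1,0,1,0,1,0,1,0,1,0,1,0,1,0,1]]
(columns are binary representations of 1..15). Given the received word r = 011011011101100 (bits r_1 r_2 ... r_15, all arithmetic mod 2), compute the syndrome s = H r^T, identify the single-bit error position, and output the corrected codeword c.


s = (1, 0, 0, 0)^T, error position = 8, corrected codeword c = 011011001101100

Compute s = H r^T mod 2 one row at a time:
  s_1 = 1 + 1 + 1 + 0 + 1 + 1 + 0 + 0 = 5 ≡ 1 (mod 2).
  s_2 = 0 + 1 + 1 + 0 + 1 + 1 + 0 + 0 = 4 ≡ 0 (mod 2).
  s_3 = 1 + 1 + 1 + 0 + 1 + 0 + 0 + 0 = 4 ≡ 0 (mod 2).
  s_4 = 0 + 1 + 1 + 0 + 1 + 0 + 1 + 0 = 4 ≡ 0 (mod 2).
s = (1, 0, 0, 0)^T — this equals column 8 of H (binary 1000), so error is at position 8.
Correct: flip bit 8 of r = 011011011101100 to get c = 011011001101100.


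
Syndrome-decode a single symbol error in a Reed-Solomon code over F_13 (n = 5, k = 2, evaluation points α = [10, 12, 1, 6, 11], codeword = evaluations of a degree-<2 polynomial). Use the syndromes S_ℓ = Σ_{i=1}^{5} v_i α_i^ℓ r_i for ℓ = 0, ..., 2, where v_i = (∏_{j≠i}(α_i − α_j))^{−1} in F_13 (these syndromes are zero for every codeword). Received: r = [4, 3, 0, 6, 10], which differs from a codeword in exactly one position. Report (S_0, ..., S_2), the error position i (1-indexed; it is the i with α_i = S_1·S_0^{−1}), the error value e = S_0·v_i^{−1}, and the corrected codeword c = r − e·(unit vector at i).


S = (5, 5, 5), error at position 3, error magnitude e = 11, c = [4, 3, 2, 6, 10].

Step 1: column multipliers v_i = (∏_{j≠i}(α_i − α_j))^{−1} mod 13.
  i = 1 (α = 10): (10−12)(10−1)(10−6)(10−11) = (−2)·9·4·(−1) = 72 ≡ 7, so v_1 = 7^{−1} = 2 (mod 13).
  i = 2 (α = 12): (12−10)(12−1)(12−6)(12−11) = 2·11·6·1 = 132 ≡ 2, so v_2 = 2^{−1} = 7 (mod 13).
  i = 3 (α = 1): (1−10)(1−12)(1−6)(1−11) = (−9)·(−11)·(−5)·(−10) = 4950 ≡ 10, so v_3 = 10^{−1} = 4 (mod 13).
  i = 4 (α = 6): (6−10)(6−12)(6−1)(6−11) = (−4)·(−6)·5·(−5) = −600 ≡ 11, so v_4 = 11^{−1} = 6 (mod 13).
  i = 5 (α = 11): (11−10)(11−12)(11−1)(11−6) = 1·(−1)·10·5 = −50 ≡ 2, so v_5 = 2^{−1} = 7 (mod 13).
  v = [2, 7, 4, 6, 7].
Step 2: syndromes of r = [4, 3, 0, 6, 10] (all sums mod 13).
  S_0 = Σ v_i r_i = 2·4 + 7·3 + 4·0 + 6·6 + 7·10 = 135 ≡ 5.
  S_1 = Σ v_i α_i r_i = 2·10·4 + 7·12·3 + 4·1·0 + 6·6·6 + 7·11·10 = 1318 ≡ 5.
  α_i^2 mod 13 = [9, 1, 1, 10, 4].
  S_2 = Σ v_i α_i^2 r_i = 2·9·4 + 7·1·3 + 4·1·0 + 6·10·6 + 7·4·10 = 733 ≡ 5.
  S = (5, 5, 5) ≠ 0, so r is not a codeword (an error is present).
Step 3: locate the error. For a single error e at position i, S_ℓ = v_i·e·α_i^ℓ, so α_err = S_1/S_0.
  S_0^{−1} = 5^{−1} = 8 (mod 13), so α_err = 5·8 = 40 ≡ 1 = α_3. Error position i = 3.
  Consistency check: S_2/S_1 = 5·8 = 40 ≡ 1 = α_err ✓ (single-error assumption holds).
Step 4: error magnitude e = S_0/v_3 = S_0·∏_{j≠3}(α_3 − α_j) = 5·10 = 50 ≡ 11 (mod 13).
Step 5: correct position 3: c_3 = r_3 − e = 0 − 11 ≡ 2 (mod 13). Hence c = [4, 3, 2, 6, 10].
  Check: interpolating c through the α_i gives m(x) = 9 + 6·x (degree < 2) with m(α_i) = c_i for every i, so c is indeed a codeword.


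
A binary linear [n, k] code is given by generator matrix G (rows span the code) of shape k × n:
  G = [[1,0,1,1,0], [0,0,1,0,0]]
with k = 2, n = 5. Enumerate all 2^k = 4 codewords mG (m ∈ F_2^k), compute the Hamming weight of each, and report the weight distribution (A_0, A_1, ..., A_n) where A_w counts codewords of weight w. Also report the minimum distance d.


Weight distribution: A_0 = 1, A_1 = 1, A_2 = 1, A_3 = 1. Minimum distance d = 1.

Enumerate all 2^2 = 4 messages m ∈ F_2^2.
For each, compute codeword c = mG in F_2^5, then tally its weight.
  m = 00 → c = 00000, weight = 0.
  m = 10 → c = 10110, weight = 3.
  m = 01 → c = 00100, weight = 1.
  m = 11 → c = 10010, weight = 2.
Tally weights:
  weight 0: 1 codewords.
  weight 1: 1 codewords.
  weight 2: 1 codewords.
  weight 3: 1 codewords.
Minimum distance d = smallest w > 0 with A_w > 0 = 1.
Sanity: Σ A_w = 4 = 2^2 = 4 ✓.


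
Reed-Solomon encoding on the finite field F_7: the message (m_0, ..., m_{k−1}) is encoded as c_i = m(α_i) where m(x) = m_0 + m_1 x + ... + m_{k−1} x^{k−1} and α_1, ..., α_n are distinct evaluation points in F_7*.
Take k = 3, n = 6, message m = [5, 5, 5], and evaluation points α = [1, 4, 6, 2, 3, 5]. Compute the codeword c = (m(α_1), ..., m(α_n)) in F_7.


c = [1, 0, 5, 0, 2, 1]

Message polynomial: m(x) = 5 + 5·x + 5·x^2 (mod 7).
For each evaluation point α_i, compute m(α_i) mod 7:
  α_1 = 1: Horner steps 5 → 3 → 1, so m(1) = 1.
  α_2 = 4: Horner steps 5 → 4 → 0, so m(4) = 0.
  α_3 = 6: Horner steps 5 → 0 → 5, so m(6) = 5.
  α_4 = 2: Horner steps 5 → 1 → 0, so m(2) = 0.
  α_5 = 3: Horner steps 5 → 6 → 2, so m(3) = 2.
  α_6 = 5: Horner steps 5 → 2 → 1, so m(5) = 1.
Codeword c = [1, 0, 5, 0, 2, 1] ∈ F_7^6.


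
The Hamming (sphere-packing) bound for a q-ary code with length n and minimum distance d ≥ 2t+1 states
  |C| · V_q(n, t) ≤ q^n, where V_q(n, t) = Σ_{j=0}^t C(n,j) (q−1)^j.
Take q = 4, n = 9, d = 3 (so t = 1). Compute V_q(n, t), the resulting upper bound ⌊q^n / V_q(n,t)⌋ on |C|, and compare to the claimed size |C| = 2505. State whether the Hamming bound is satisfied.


V_q(n, t) = 28, q^n = 262144, Hamming bound = 9362, |C| = 2505 ≤ bound (satisfied).

Step 1: Compute V_q(n, t) = Σ_{j=0}^1 C(n, j) (q−1)^j.
  j = 0: C(9,0)·(3)^0 = 1·1 = 1.
  j = 1: C(9,1)·(3)^1 = 9·3 = 27.
  V_q(n, t) = 1 + 27 = 28.
Step 2: q^n = 4^9 = 262144.
Step 3: Hamming bound ⌊q^n / V_q(n,t)⌋ = ⌊262144/28⌋ = 9362.
Step 4: Compare |C| = 2505 to 9362: satisfied.
The claimed |C| lies below the Hamming bound.


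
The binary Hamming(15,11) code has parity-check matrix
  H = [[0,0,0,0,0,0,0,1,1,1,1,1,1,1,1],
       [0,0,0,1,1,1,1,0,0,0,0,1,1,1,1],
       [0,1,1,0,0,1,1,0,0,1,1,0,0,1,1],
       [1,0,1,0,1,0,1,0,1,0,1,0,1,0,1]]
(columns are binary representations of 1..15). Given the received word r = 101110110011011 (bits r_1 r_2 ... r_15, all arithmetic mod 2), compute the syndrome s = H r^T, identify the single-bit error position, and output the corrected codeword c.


s = (1, 0, 1, 0)^T, error position = 10, corrected codeword c = 101110110111011

Compute s = H r^T mod 2 one row at a time:
  s_1 = 1 + 0 + 0 + 1 + 1 + 0 + 1 + 1 = 5 ≡ 1 (mod 2).
  s_2 = 1 + 1 + 0 + 1 + 1 + 0 + 1 + 1 = 6 ≡ 0 (mod 2).
  s_3 = 0 + 1 + 0 + 1 + 0 + 1 + 1 + 1 = 5 ≡ 1 (mod 2).
  s_4 = 1 + 1 + 1 + 1 + 0 + 1 + 0 + 1 = 6 ≡ 0 (mod 2).
s = (1, 0, 1, 0)^T — this equals column 10 of H (binary 1010), so error is at position 10.
Correct: flip bit 10 of r = 101110110011011 to get c = 101110110111011.


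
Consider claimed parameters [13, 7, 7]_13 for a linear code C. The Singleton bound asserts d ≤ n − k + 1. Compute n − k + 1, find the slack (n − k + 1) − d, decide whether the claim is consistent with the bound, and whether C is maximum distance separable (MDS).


Singleton RHS = n − k + 1 = 7, slack = 0, bound satisfied, MDS.

Singleton bound: d ≤ n − k + 1.
Here n = 13, k = 7, so n − k + 1 = 7.
Given d = 7, check d ≤ 7: YES.
Slack = (n − k + 1) − d = 0.
The code is MDS (slack = 0).
Description: the claimed parameters are [13, 7, 7]_13; such a code would be MDS (meets Singleton bound).


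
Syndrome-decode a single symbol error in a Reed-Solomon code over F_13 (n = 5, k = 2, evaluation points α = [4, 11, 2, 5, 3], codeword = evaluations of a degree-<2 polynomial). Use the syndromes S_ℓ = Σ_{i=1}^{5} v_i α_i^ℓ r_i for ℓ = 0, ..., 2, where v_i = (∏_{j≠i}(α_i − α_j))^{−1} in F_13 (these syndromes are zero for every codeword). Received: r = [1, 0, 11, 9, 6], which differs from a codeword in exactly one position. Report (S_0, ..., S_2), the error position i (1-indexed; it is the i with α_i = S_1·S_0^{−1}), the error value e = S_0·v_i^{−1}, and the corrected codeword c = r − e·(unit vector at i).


S = (1, 11, 4), error at position 2, error magnitude e = 8, c = [1, 5, 11, 9, 6].

Step 1: column multipliers v_i = (∏_{j≠i}(α_i − α_j))^{−1} mod 13.
  i = 1 (α = 4): (4−11)(4−2)(4−5)(4−3) = (−7)·2·(−1)·1 = 14 ≡ 1, so v_1 = 1^{−1} = 1 (mod 13).
  i = 2 (α = 11): (11−4)(11−2)(11−5)(11−3) = 7·9·6·8 = 3024 ≡ 8, so v_2 = 8^{−1} = 5 (mod 13).
  i = 3 (α = 2): (2−4)(2−11)(2−5)(2−3) = (−2)·(−9)·(−3)·(−1) = 54 ≡ 2, so v_3 = 2^{−1} = 7 (mod 13).
  i = 4 (α = 5): (5−4)(5−11)(5−2)(5−3) = 1·(−6)·3·2 = −36 ≡ 3, so v_4 = 3^{−1} = 9 (mod 13).
  i = 5 (α = 3): (3−4)(3−11)(3−2)(3−5) = (−1)·(−8)·1·(−2) = −16 ≡ 10, so v_5 = 10^{−1} = 4 (mod 13).
  v = [1, 5, 7, 9, 4].
Step 2: syndromes of r = [1, 0, 11, 9, 6] (all sums mod 13).
  S_0 = Σ v_i r_i = 1·1 + 5·0 + 7·11 + 9·9 + 4·6 = 183 ≡ 1.
  S_1 = Σ v_i α_i r_i = 1·4·1 + 5·11·0 + 7·2·11 + 9·5·9 + 4·3·6 = 635 ≡ 11.
  α_i^2 mod 13 = [3, 4, 4, 12, 9].
  S_2 = Σ v_i α_i^2 r_i = 1·3·1 + 5·4·0 + 7·4·11 + 9·12·9 + 4·9·6 = 1499 ≡ 4.
  S = (1, 11, 4) ≠ 0, so r is not a codeword (an error is present).
Step 3: locate the error. For a single error e at position i, S_ℓ = v_i·e·α_i^ℓ, so α_err = S_1/S_0.
  S_0^{−1} = 1^{−1} = 1 (mod 13), so α_err = 11·1 = 11 ≡ 11 = α_2. Error position i = 2.
  Consistency check: S_2/S_1 = 4·6 = 24 ≡ 11 = α_err ✓ (single-error assumption holds).
Step 4: error magnitude e = S_0/v_2 = S_0·∏_{j≠2}(α_2 − α_j) = 1·8 = 8 ≡ 8 (mod 13).
Step 5: correct position 2: c_2 = r_2 − e = 0 − 8 ≡ 5 (mod 13). Hence c = [1, 5, 11, 9, 6].
  Check: interpolating c through the α_i gives m(x) = 8 + 8·x (degree < 2) with m(α_i) = c_i for every i, so c is indeed a codeword.


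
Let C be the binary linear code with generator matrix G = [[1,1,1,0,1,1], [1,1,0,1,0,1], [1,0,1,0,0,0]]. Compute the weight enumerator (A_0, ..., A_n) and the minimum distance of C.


Weight distribution: A_0 = 1, A_2 = 1, A_3 = 3, A_4 = 2, A_5 = 1. Minimum distance d = 2.

Enumerate all 2^3 = 8 messages m ∈ F_2^3.
For each, compute codeword c = mG in F_2^6, then tally its weight.
  m = 000 → c = 000000, weight = 0.
  m = 100 → c = 111011, weight = 5.
  m = 010 → c = 110101, weight = 4.
  m = 110 → c = 001110, weight = 3.
  m = 001 → c = 101000, weight = 2.
  m = 101 → c = 010011, weight = 3.
  m = 011 → c = 011101, weight = 4.
  m = 111 → c = 100110, weight = 3.
Tally weights:
  weight 0: 1 codewords.
  weight 2: 1 codewords.
  weight 3: 3 codewords.
  weight 4: 2 codewords.
  weight 5: 1 codewords.
Minimum distance d = smallest w > 0 with A_w > 0 = 2.
Sanity: Σ A_w = 8 = 2^3 = 8 ✓.


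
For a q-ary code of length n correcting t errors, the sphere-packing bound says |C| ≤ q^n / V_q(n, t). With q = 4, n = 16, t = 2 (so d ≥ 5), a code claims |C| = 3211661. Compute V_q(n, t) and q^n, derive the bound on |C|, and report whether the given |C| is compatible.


V_q(n, t) = 1129, q^n = 4294967296, Hamming bound = 3804222, |C| = 3211661 ≤ bound (satisfied).

Step 1: Compute V_q(n, t) = Σ_{j=0}^2 C(n, j) (q−1)^j.
  j = 0: C(16,0)·(3)^0 = 1·1 = 1.
  j = 1: C(16,1)·(3)^1 = 16·3 = 48.
  j = 2: C(16,2)·(3)^2 = 120·9 = 1080.
  V_q(n, t) = 1 + 48 + 1080 = 1129.
Step 2: q^n = 4^16 = 4294967296.
Step 3: Hamming bound ⌊q^n / V_q(n,t)⌋ = ⌊4294967296/1129⌋ = 3804222.
Step 4: Compare |C| = 3211661 to 3804222: satisfied.
The claimed |C| lies below the Hamming bound.


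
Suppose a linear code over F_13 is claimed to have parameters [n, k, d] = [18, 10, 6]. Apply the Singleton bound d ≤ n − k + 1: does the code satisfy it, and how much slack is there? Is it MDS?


Singleton RHS = n − k + 1 = 9, slack = 3, bound satisfied, not MDS.

Singleton bound: d ≤ n − k + 1.
Here n = 18, k = 10, so n − k + 1 = 9.
Given d = 6, check d ≤ 9: YES.
Slack = (n − k + 1) − d = 3.
The code is NOT MDS (slack = 3 > 0).
Description: the claimed parameters are [18, 10, 6]_13; such a code would be non-MDS.


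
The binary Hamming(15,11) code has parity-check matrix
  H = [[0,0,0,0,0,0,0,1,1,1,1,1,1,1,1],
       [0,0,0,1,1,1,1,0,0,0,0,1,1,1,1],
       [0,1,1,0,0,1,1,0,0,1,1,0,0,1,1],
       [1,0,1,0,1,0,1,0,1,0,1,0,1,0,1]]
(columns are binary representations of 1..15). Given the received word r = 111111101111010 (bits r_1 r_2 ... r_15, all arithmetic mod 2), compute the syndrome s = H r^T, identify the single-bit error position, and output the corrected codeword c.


s = (1, 0, 1, 0)^T, error position = 10, corrected codeword c = 111111101011010

Compute s = H r^T mod 2 one row at a time:
  s_1 = 0 + 1 + 1 + 1 + 1 + 0 + 1 + 0 = 5 ≡ 1 (mod 2).
  s_2 = 1 + 1 + 1 + 1 + 1 + 0 + 1 + 0 = 6 ≡ 0 (mod 2).
  s_3 = 1 + 1 + 1 + 1 + 1 + 1 + 1 + 0 = 7 ≡ 1 (mod 2).
  s_4 = 1 + 1 + 1 + 1 + 1 + 1 + 0 + 0 = 6 ≡ 0 (mod 2).
s = (1, 0, 1, 0)^T — this equals column 10 of H (binary 1010), so error is at position 10.
Correct: flip bit 10 of r = 111111101111010 to get c = 111111101011010.


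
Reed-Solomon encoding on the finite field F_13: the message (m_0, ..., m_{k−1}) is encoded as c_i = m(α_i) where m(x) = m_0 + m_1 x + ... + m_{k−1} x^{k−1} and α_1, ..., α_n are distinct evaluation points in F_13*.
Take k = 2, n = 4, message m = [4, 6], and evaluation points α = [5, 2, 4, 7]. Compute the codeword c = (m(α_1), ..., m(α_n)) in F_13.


c = [8, 3, 2, 7]

Message polynomial: m(x) = 4 + 6·x (mod 13).
For each evaluation point α_i, compute m(α_i) mod 13:
  α_1 = 5: Horner steps 6 → 8, so m(5) = 8.
  α_2 = 2: Horner steps 6 → 3, so m(2) = 3.
  α_3 = 4: Horner steps 6 → 2, so m(4) = 2.
  α_4 = 7: Horner steps 6 → 7, so m(7) = 7.
Codeword c = [8, 3, 2, 7] ∈ F_13^4.


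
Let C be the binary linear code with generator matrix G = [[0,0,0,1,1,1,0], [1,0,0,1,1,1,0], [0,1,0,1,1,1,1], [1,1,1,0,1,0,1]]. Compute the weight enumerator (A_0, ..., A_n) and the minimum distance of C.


Weight distribution: A_0 = 1, A_1 = 1, A_2 = 2, A_3 = 4, A_4 = 3, A_5 = 3, A_6 = 2. Minimum distance d = 1.

Enumerate all 2^4 = 16 messages m ∈ F_2^4.
For each, compute codeword c = mG in F_2^7, then tally its weight.
  m = 0000 → c = 0000000, weight = 0.
  m = 1000 → c = 0001110, weight = 3.
  m = 0100 → c = 1001110, weight = 4.
  m = 1100 → c = 1000000, weight = 1.
  m = 0010 → c = 0101111, weight = 5.
  m = 1010 → c = 0100001, weight = 2.
  m = 0110 → c = 1100001, weight = 3.
  m = 1110 → c = 1101111, weight = 6.
  m = 0001 → c = 1110101, weight = 5.
  m = 1001 → c = 1111011, weight = 6.
  m = 0101 → c = 0111011, weight = 5.
  m = 1101 → c = 0110101, weight = 4.
  m = 0011 → c = 1011010, weight = 4.
  m = 1011 → c = 1010100, weight = 3.
  m = 0111 → c = 0010100, weight = 2.
  m = 1111 → c = 0011010, weight = 3.
Tally weights:
  weight 0: 1 codewords.
  weight 1: 1 codewords.
  weight 2: 2 codewords.
  weight 3: 4 codewords.
  weight 4: 3 codewords.
  weight 5: 3 codewords.
  weight 6: 2 codewords.
Minimum distance d = smallest w > 0 with A_w > 0 = 1.
Sanity: Σ A_w = 16 = 2^4 = 16 ✓.


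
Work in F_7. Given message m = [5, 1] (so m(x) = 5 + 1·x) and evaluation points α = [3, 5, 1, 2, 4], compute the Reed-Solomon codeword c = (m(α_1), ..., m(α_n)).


c = [1, 3, 6, 0, 2]

Message polynomial: m(x) = 5 + 1·x (mod 7).
For each evaluation point α_i, compute m(α_i) mod 7:
  α_1 = 3: Horner steps 1 → 1, so m(3) = 1.
  α_2 = 5: Horner steps 1 → 3, so m(5) = 3.
  α_3 = 1: Horner steps 1 → 6, so m(1) = 6.
  α_4 = 2: Horner steps 1 → 0, so m(2) = 0.
  α_5 = 4: Horner steps 1 → 2, so m(4) = 2.
Codeword c = [1, 3, 6, 0, 2] ∈ F_7^5.


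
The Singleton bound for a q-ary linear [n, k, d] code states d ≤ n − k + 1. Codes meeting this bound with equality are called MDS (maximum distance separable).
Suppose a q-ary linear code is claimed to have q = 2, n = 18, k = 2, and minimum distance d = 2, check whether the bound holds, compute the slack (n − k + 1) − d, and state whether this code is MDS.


Singleton RHS = n − k + 1 = 17, slack = 15, bound satisfied, not MDS.

Singleton bound: d ≤ n − k + 1.
Here n = 18, k = 2, so n − k + 1 = 17.
Given d = 2, check d ≤ 17: YES.
Slack = (n − k + 1) − d = 15.
The code is NOT MDS (slack = 15 > 0).
Description: the claimed parameters are [18, 2, 2]_2; such a code would be non-MDS.


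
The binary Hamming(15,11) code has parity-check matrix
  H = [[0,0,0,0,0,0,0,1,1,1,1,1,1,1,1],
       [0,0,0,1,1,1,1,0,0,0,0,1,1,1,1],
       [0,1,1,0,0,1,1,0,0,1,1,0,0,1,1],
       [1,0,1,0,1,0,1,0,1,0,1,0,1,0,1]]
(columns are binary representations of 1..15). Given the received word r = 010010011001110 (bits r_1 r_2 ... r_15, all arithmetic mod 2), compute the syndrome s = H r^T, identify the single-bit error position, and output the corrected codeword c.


s = (1, 0, 0, 1)^T, error position = 9, corrected codeword c = 010010010001110

Compute s = H r^T mod 2 one row at a time:
  s_1 = 1 + 1 + 0 + 0 + 1 + 1 + 1 + 0 = 5 ≡ 1 (mod 2).
  s_2 = 0 + 1 + 0 + 0 + 1 + 1 + 1 + 0 = 4 ≡ 0 (mod 2).
  s_3 = 1 + 0 + 0 + 0 + 0 + 0 + 1 + 0 = 2 ≡ 0 (mod 2).
  s_4 = 0 + 0 + 1 + 0 + 1 + 0 + 1 + 0 = 3 ≡ 1 (mod 2).
s = (1, 0, 0, 1)^T — this equals column 9 of H (binary 1001), so error is at position 9.
Correct: flip bit 9 of r = 010010011001110 to get c = 010010010001110.


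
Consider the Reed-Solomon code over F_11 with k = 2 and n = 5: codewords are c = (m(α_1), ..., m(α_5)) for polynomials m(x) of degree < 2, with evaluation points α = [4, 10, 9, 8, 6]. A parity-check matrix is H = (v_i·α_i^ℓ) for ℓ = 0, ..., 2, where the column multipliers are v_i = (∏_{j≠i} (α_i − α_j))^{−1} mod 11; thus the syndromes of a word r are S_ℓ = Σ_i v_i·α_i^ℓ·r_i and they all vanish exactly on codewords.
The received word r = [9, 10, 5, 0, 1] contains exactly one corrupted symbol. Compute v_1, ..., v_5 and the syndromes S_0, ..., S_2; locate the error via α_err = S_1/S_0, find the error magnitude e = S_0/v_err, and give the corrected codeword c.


S = (2, 8, 10), error at position 1, error magnitude e = 7, c = [2, 10, 5, 0, 1].

Step 1: column multipliers v_i = (∏_{j≠i}(α_i − α_j))^{−1} mod 11.
  i = 1 (α = 4): (4−10)(4−9)(4−8)(4−6) = (−6)·(−5)·(−4)·(−2) = 240 ≡ 9, so v_1 = 9^{−1} = 5 (mod 11).
  i = 2 (α = 10): (10−4)(10−9)(10−8)(10−6) = 6·1·2·4 = 48 ≡ 4, so v_2 = 4^{−1} = 3 (mod 11).
  i = 3 (α = 9): (9−4)(9−10)(9−8)(9−6) = 5·(−1)·1·3 = −15 ≡ 7, so v_3 = 7^{−1} = 8 (mod 11).
  i = 4 (α = 8): (8−4)(8−10)(8−9)(8−6) = 4·(−2)·(−1)·2 = 16 ≡ 5, so v_4 = 5^{−1} = 9 (mod 11).
  i = 5 (α = 6): (6−4)(6−10)(6−9)(6−8) = 2·(−4)·(−3)·(−2) = −48 ≡ 7, so v_5 = 7^{−1} = 8 (mod 11).
  v = [5, 3, 8, 9, 8].
Step 2: syndromes of r = [9, 10, 5, 0, 1] (all sums mod 11).
  S_0 = Σ v_i r_i = 5·9 + 3·10 + 8·5 + 9·0 + 8·1 = 123 ≡ 2.
  S_1 = Σ v_i α_i r_i = 5·4·9 + 3·10·10 + 8·9·5 + 9·8·0 + 8·6·1 = 888 ≡ 8.
  α_i^2 mod 11 = [5, 1, 4, 9, 3].
  S_2 = Σ v_i α_i^2 r_i = 5·5·9 + 3·1·10 + 8·4·5 + 9·9·0 + 8·3·1 = 439 ≡ 10.
  S = (2, 8, 10) ≠ 0, so r is not a codeword (an error is present).
Step 3: locate the error. For a single error e at position i, S_ℓ = v_i·e·α_i^ℓ, so α_err = S_1/S_0.
  S_0^{−1} = 2^{−1} = 6 (mod 11), so α_err = 8·6 = 48 ≡ 4 = α_1. Error position i = 1.
  Consistency check: S_2/S_1 = 10·7 = 70 ≡ 4 = α_err ✓ (single-error assumption holds).
Step 4: error magnitude e = S_0/v_1 = S_0·∏_{j≠1}(α_1 − α_j) = 2·9 = 18 ≡ 7 (mod 11).
Step 5: correct position 1: c_1 = r_1 − e = 9 − 7 ≡ 2 (mod 11). Hence c = [2, 10, 5, 0, 1].
  Check: interpolating c through the α_i gives m(x) = 4 + 5·x (degree < 2) with m(α_i) = c_i for every i, so c is indeed a codeword.


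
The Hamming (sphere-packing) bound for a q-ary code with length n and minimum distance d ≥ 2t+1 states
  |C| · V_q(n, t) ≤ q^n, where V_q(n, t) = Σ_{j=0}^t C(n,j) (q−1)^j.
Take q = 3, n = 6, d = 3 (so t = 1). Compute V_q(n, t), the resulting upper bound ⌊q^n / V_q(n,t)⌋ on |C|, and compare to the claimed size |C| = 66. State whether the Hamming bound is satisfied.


V_q(n, t) = 13, q^n = 729, Hamming bound = 56, |C| = 66 > bound (violated).

Step 1: Compute V_q(n, t) = Σ_{j=0}^1 C(n, j) (q−1)^j.
  j = 0: C(6,0)·(2)^0 = 1·1 = 1.
  j = 1: C(6,1)·(2)^1 = 6·2 = 12.
  V_q(n, t) = 1 + 12 = 13.
Step 2: q^n = 3^6 = 729.
Step 3: Hamming bound ⌊q^n / V_q(n,t)⌋ = ⌊729/13⌋ = 56.
Step 4: Compare |C| = 66 to 56: violated.
The claimed |C| lies above the Hamming bound, so no 3-ary code of length 6 with d ≥ 3 can have 66 codewords.


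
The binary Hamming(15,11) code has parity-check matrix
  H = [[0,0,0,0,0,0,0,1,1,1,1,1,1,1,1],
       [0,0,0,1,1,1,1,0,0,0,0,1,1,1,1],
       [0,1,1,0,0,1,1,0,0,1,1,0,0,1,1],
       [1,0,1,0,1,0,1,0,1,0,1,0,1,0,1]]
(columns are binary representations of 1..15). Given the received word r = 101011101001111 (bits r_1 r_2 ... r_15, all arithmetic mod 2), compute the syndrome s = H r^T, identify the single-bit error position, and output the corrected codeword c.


s = (1, 1, 1, 1)^T, error position = 15, corrected codeword c = 101011101001110

Compute s = H r^T mod 2 one row at a time:
  s_1 = 0 + 1 + 0 + 0 + 1 + 1 + 1 + 1 = 5 ≡ 1 (mod 2).
  s_2 = 0 + 1 + 1 + 1 + 1 + 1 + 1 + 1 = 7 ≡ 1 (mod 2).
  s_3 = 0 + 1 + 1 + 1 + 0 + 0 + 1 + 1 = 5 ≡ 1 (mod 2).
  s_4 = 1 + 1 + 1 + 1 + 1 + 0 + 1 + 1 = 7 ≡ 1 (mod 2).
s = (1, 1, 1, 1)^T — this equals column 15 of H (binary 1111), so error is at position 15.
Correct: flip bit 15 of r = 101011101001111 to get c = 101011101001110.


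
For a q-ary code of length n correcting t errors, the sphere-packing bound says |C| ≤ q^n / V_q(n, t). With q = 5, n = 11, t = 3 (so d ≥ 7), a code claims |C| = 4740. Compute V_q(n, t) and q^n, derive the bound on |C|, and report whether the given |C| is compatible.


V_q(n, t) = 11485, q^n = 48828125, Hamming bound = 4251, |C| = 4740 > bound (violated).

Step 1: Compute V_q(n, t) = Σ_{j=0}^3 C(n, j) (q−1)^j.
  j = 0: C(11,0)·(4)^0 = 1·1 = 1.
  j = 1: C(11,1)·(4)^1 = 11·4 = 44.
  j = 2: C(11,2)·(4)^2 = 55·16 = 880.
  j = 3: C(11,3)·(4)^3 = 165·64 = 10560.
  V_q(n, t) = 1 + 44 + 880 + 10560 = 11485.
Step 2: q^n = 5^11 = 48828125.
Step 3: Hamming bound ⌊q^n / V_q(n,t)⌋ = ⌊48828125/11485⌋ = 4251.
Step 4: Compare |C| = 4740 to 4251: violated.
The claimed |C| lies above the Hamming bound, so no 5-ary code of length 11 with d ≥ 7 can have 4740 codewords.


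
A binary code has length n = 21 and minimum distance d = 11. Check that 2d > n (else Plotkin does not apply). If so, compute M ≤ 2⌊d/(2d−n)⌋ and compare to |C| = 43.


Plotkin bound M ≤ 22; given |C| = 43 > bound (violated).

Check applicability: 2d = 22, n = 21.
2d − n = 1 > 0, so Plotkin applies.
Compute d/(2d−n) = 11/1 ≈ 11.0000.
⌊d/(2d−n)⌋ = 11.
Plotkin bound: M ≤ 2·11 = 22.
Given |C| = 43, check: VIOLATED.
This |C| is above the Plotkin bound, so no binary code with n = 21, d = 11 and 43 codewords exists.


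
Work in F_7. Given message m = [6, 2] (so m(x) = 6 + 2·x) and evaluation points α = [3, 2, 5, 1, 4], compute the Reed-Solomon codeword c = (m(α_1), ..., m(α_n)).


c = [5, 3, 2, 1, 0]

Message polynomial: m(x) = 6 + 2·x (mod 7).
For each evaluation point α_i, compute m(α_i) mod 7:
  α_1 = 3: Horner steps 2 → 5, so m(3) = 5.
  α_2 = 2: Horner steps 2 → 3, so m(2) = 3.
  α_3 = 5: Horner steps 2 → 2, so m(5) = 2.
  α_4 = 1: Horner steps 2 → 1, so m(1) = 1.
  α_5 = 4: Horner steps 2 → 0, so m(4) = 0.
Codeword c = [5, 3, 2, 1, 0] ∈ F_7^5.


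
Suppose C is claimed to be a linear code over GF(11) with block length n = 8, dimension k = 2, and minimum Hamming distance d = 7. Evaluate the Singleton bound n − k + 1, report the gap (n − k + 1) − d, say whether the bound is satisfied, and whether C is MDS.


Singleton RHS = n − k + 1 = 7, slack = 0, bound satisfied, MDS.

Singleton bound: d ≤ n − k + 1.
Here n = 8, k = 2, so n − k + 1 = 7.
Given d = 7, check d ≤ 7: YES.
Slack = (n − k + 1) − d = 0.
The code is MDS (slack = 0).
Description: the claimed parameters are [8, 2, 7]_11; such a code would be MDS (meets Singleton bound).


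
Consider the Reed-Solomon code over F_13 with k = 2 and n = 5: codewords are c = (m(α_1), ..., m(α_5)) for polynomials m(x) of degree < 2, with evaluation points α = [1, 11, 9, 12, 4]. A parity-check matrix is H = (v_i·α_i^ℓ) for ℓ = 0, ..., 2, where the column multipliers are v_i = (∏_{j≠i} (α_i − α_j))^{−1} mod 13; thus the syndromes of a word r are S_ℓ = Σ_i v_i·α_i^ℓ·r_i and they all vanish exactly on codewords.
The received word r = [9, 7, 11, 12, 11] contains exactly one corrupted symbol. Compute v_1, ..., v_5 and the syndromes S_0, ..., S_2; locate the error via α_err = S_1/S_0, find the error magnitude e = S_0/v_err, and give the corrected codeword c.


S = (11, 8, 7), error at position 3, error magnitude e = 1, c = [9, 7, 10, 12, 11].

Step 1: column multipliers v_i = (∏_{j≠i}(α_i − α_j))^{−1} mod 13.
  i = 1 (α = 1): (1−11)(1−9)(1−12)(1−4) = (−10)·(−8)·(−11)·(−3) = 2640 ≡ 1, so v_1 = 1^{−1} = 1 (mod 13).
  i = 2 (α = 11): (11−1)(11−9)(11−12)(11−4) = 10·2·(−1)·7 = −140 ≡ 3, so v_2 = 3^{−1} = 9 (mod 13).
  i = 3 (α = 9): (9−1)(9−11)(9−12)(9−4) = 8·(−2)·(−3)·5 = 240 ≡ 6, so v_3 = 6^{−1} = 11 (mod 13).
  i = 4 (α = 12): (12−1)(12−11)(12−9)(12−4) = 11·1·3·8 = 264 ≡ 4, so v_4 = 4^{−1} = 10 (mod 13).
  i = 5 (α = 4): (4−1)(4−11)(4−9)(4−12) = 3·(−7)·(−5)·(−8) = −840 ≡ 5, so v_5 = 5^{−1} = 8 (mod 13).
  v = [1, 9, 11, 10, 8].
Step 2: syndromes of r = [9, 7, 11, 12, 11] (all sums mod 13).
  S_0 = Σ v_i r_i = 1·9 + 9·7 + 11·11 + 10·12 + 8·11 = 401 ≡ 11.
  S_1 = Σ v_i α_i r_i = 1·1·9 + 9·11·7 + 11·9·11 + 10·12·12 + 8·4·11 = 3583 ≡ 8.
  α_i^2 mod 13 = [1, 4, 3, 1, 3].
  S_2 = Σ v_i α_i^2 r_i = 1·1·9 + 9·4·7 + 11·3·11 + 10·1·12 + 8·3·11 = 1008 ≡ 7.
  S = (11, 8, 7) ≠ 0, so r is not a codeword (an error is present).
Step 3: locate the error. For a single error e at position i, S_ℓ = v_i·e·α_i^ℓ, so α_err = S_1/S_0.
  S_0^{−1} = 11^{−1} = 6 (mod 13), so α_err = 8·6 = 48 ≡ 9 = α_3. Error position i = 3.
  Consistency check: S_2/S_1 = 7·5 = 35 ≡ 9 = α_err ✓ (single-error assumption holds).
Step 4: error magnitude e = S_0/v_3 = S_0·∏_{j≠3}(α_3 − α_j) = 11·6 = 66 ≡ 1 (mod 13).
Step 5: correct position 3: c_3 = r_3 − e = 11 − 1 ≡ 10 (mod 13). Hence c = [9, 7, 10, 12, 11].
  Check: interpolating c through the α_i gives m(x) = 4 + 5·x (degree < 2) with m(α_i) = c_i for every i, so c is indeed a codeword.


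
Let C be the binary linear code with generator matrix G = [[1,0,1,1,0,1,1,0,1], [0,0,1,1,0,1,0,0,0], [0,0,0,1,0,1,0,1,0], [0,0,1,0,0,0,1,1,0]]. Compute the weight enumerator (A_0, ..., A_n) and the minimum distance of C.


Weight distribution: A_0 = 1, A_1 = 1, A_2 = 2, A_3 = 4, A_4 = 3, A_5 = 3, A_6 = 2. Minimum distance d = 1.

Enumerate all 2^4 = 16 messages m ∈ F_2^4.
For each, compute codeword c = mG in F_2^9, then tally its weight.
  m = 0000 → c = 000000000, weight = 0.
  m = 1000 → c = 101101101, weight = 6.
  m = 0100 → c = 001101000, weight = 3.
  m = 1100 → c = 100000101, weight = 3.
  m = 0010 → c = 000101010, weight = 3.
  m = 1010 → c = 101000111, weight = 5.
  m = 0110 → c = 001000010, weight = 2.
  m = 1110 → c = 100101111, weight = 6.
  m = 0001 → c = 001000110, weight = 3.
  m = 1001 → c = 100101011, weight = 5.
  m = 0101 → c = 000101110, weight = 4.
  m = 1101 → c = 101000011, weight = 4.
  m = 0011 → c = 001101100, weight = 4.
  m = 1011 → c = 100000001, weight = 2.
  m = 0111 → c = 000000100, weight = 1.
  m = 1111 → c = 101101001, weight = 5.
Tally weights:
  weight 0: 1 codewords.
  weight 1: 1 codewords.
  weight 2: 2 codewords.
  weight 3: 4 codewords.
  weight 4: 3 codewords.
  weight 5: 3 codewords.
  weight 6: 2 codewords.
Minimum distance d = smallest w > 0 with A_w > 0 = 1.
Sanity: Σ A_w = 16 = 2^4 = 16 ✓.
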